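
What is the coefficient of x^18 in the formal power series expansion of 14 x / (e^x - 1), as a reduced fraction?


The exponential generating function for Bernoulli numbers is
x / (e^x - 1) = sum_{k>=0} B_k x^k / k!.
So the coefficient of x^18 in 14 x / (e^x - 1) is 14 B_18 / 18!.
Computing: B_18 = 43867/798, 18! = 6402373705728000, giving
14 * 43867/798 / 6402373705728000 = 43867/364935301226496000.

43867/364935301226496000


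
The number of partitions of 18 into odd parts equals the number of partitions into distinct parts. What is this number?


Computing partitions of 18 into odd parts (1, 3, 5, ...):
Using the generating function prod_{k>=0} 1/(1-x^(2k+1)),
the count is 46

46


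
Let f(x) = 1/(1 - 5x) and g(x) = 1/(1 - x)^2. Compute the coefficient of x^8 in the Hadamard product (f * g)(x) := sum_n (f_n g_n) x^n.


f has coefficients f_k = 5^k. For g = 1/(1 - x)^2 the coefficient is g_k = C(k + 1, 1) = k + 1. The Hadamard coefficient is (f * g)_k = 5^k * (k + 1).
For k = 8: 5^8 * 9 = 390625 * 9 = 3515625.

3515625


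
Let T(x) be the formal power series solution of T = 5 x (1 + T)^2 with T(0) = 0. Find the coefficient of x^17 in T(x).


Apply the Lagrange inversion formula: if T = 5 x * phi(T) with phi(t) = (1 + t)^2, then [x^n] T = 5^n * (1/n) [t^(n-1)] phi(t)^n = 5^n * (1/n) [t^(n-1)] (1 + t)^(2n) = 5^n * (1/n) C(2n, n-1).
Using the identity C(2n, n-1) = C(2n, n) * n / (n+1), the unscaled factor equals C(2n, n) / (n+1) = C_n, the n-th Catalan number.
For n = 17: C_17 = C(34, 17) / 18 = 2333606220/18 = 129644790.
With the 5^17 = 762939453125 factor, the coefficient is 762939453125 * 129644790 = 98911125183105468750.

98911125183105468750


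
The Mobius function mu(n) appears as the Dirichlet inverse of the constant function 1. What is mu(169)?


169 has a squared prime factor, so mu(169) = 0.
Factorization reveals a repeated prime.

0


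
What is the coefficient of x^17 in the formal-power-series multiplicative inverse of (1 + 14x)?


The inverse is 1/(1 + 14x). Apply the geometric identity 1/(1 - y) = sum_{k>=0} y^k with y = -14x:
1/(1 + 14x) = sum_{k>=0} (-14)^k x^k.
So the coefficient of x^17 is (-14)^17 = -30491346729331195904.

-30491346729331195904


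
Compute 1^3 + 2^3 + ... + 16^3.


This power sum has a closed form given by Faulhaber's formula
sum_{k=1}^{m} k^p = (1 / (p + 1)) * sum_{j=0}^{p} C(p + 1, j) B_j m^(p + 1 - j),
but for small m direct computation is fastest:
1 + 8 + 27 + 64 + 125 + 216 + 343 + 512 + 729 + 1000 + 1331 + 1728 + 2197 + 2744 + 3375 + 4096 = 18496.

18496


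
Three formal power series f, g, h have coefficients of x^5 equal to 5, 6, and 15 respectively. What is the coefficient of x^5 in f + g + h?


Series addition is componentwise:
5 + 6 + 15
= 26

26


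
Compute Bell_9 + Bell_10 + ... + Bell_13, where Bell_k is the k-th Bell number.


Recall Bell_k counts set partitions of a k-set (with Bell_0 = 1 by convention).
Bell_9 through Bell_13: 21147, 115975, 678570, 4213597, 27644437
Sum = 21147 + 115975 + 678570 + 4213597 + 27644437 = 32673726.

32673726


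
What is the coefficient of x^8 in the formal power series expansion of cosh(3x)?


The Maclaurin series is cosh(t) = sum_{m>=0} t^(2m) / (2m)!, so substituting t = 3x, only even powers of x are nonzero, with coefficient of x^(2m) equal to 3^(2m) / (2m)!.
For x^8 the coefficient is 3^8/8! = 6561/40320 = 729/4480.

729/4480


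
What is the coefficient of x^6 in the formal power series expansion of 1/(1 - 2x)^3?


The general identity 1/(1 - c x)^r = sum_{k>=0} c^k C(k + r - 1, r - 1) x^k follows by substituting y = c x into 1/(1 - y)^r = sum_{k>=0} C(k + r - 1, r - 1) y^k.
For c = 2, r = 3, k = 6:
2^6 * C(8, 2) = 64 * 28 = 1792.

1792


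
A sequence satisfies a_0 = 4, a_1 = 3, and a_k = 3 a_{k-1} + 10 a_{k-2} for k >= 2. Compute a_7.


The characteristic equation is t^2 - 3 t - 10 = 0, with roots r_1 = 5 and r_2 = -2 (so c_1 = r_1 + r_2, c_2 = -r_1 r_2 as required).
One can use the closed form a_n = A r_1^n + B r_2^n, but direct iteration is more reliable:
a_0 = 4, a_1 = 3, a_2 = 49, a_3 = 177, a_4 = 1021, a_5 = 4833, a_6 = 24709, a_7 = 122457.
So a_7 = 122457.

122457


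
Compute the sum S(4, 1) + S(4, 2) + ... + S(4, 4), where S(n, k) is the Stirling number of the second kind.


By definition, S(n, k) counts partitions of an n-set into exactly k nonempty blocks.
Computing row n = 4 for k = 1..4:
S(4, k): 1, 7, 6, 1
Sum = 15. (This equals Bell_4 since the sum runs over all k.)

15


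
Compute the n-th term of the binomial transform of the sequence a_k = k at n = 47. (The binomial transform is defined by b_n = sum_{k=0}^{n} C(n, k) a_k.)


With a_k = k, b_n = sum_{k=0}^{n} C(n, k) k. Using k * C(n, k) = n * C(n-1, k-1) gives b_n = n * sum_{k>=1} C(n-1, k-1) = n * 2^(n-1).
For n = 47: 47 * 2^46 = 47 * 70368744177664 = 3307330976350208.

3307330976350208


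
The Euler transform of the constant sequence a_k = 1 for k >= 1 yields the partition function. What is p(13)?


The Euler transform converts the sequence a_k = 1 into the number of integer partitions.
Using the recurrence or dynamic programming:
p(13) = 101

101


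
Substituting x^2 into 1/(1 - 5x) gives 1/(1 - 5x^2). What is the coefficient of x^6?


The coefficient of x^(2m) in 1/(1 - 5x^2) is 5^m.
With n = 6 = 2*3, the coefficient is 5^3 = 125.

125


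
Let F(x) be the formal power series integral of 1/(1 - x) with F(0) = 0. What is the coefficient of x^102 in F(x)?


1/(1 - x) = sum_{k>=0} x^k. Integrating termwise and using F(0) = 0 gives
F(x) = sum_{k>=0} x^(k+1) / (k+1) = sum_{m>=1} x^m / m = -ln(1 - x).
So the coefficient of x^102 is 1/102 = 1/102.

1/102


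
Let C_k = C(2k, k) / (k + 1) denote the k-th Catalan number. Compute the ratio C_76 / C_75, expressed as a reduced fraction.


Using C_k = (2k)! / (k! (k+1)!), the ratio C_{k+1}/C_k simplifies to
C_{k+1}/C_k = [(2k+2)! / ((k+1)! (k+2)!)] * [k! (k+1)! / (2k)!]
 = (2k+2)(2k+1) / ((k+1)(k+2)) = 2(2k+1) / (k+2).
For k = 75: 2(2*75 + 1) / (75 + 2) = 302/77 = 302/77.

302/77


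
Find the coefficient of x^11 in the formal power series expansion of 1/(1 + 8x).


Write 1/(1 + c x) = 1/(1 - (-c) x) and apply the geometric-series identity
1/(1 - y) = sum_{k>=0} y^k to get 1/(1 + c x) = sum_{k>=0} (-c)^k x^k.
So the coefficient of x^k is (-c)^k = (-1)^k * c^k.
Here c = 8 and k = 11:
(-8)^11 = -1 * 8589934592 = -8589934592

-8589934592


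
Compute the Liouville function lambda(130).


The Liouville function is lambda(k) = (-1)^Omega(k), where Omega(k) counts the prime factors of k with multiplicity.
Factoring: 130 = 2 * 5 * 13, so Omega(130) = 3.
lambda(130) = (-1)^3 = -1.

-1


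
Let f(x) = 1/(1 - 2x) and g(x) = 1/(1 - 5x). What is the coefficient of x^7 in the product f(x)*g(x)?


The coefficient of x^n in f*g is the Cauchy product: sum_{k=0}^{n} a^k * b^(n-k).
With a=2, b=5, n=7:
sum_{k=0}^{7} 2^k * 5^(7-k)
= 130123

130123


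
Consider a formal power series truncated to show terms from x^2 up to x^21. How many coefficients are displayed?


From x^2 to x^21 inclusive, the count is 21 - 2 + 1 = 20.

20


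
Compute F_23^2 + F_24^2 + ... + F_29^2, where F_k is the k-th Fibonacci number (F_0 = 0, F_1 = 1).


There is a standard identity sum_{k=0}^{N} F_k^2 = F_N * F_{N+1} (proved inductively from the telescoping relation F_k^2 = F_k F_{k+1} - F_{k-1} F_k). Then
sum_{k=23}^{29} F_k^2 = F_29 F_30 - F_22 F_23.
Computing: F_29 = 514229, F_30 = 832040, F_22 = 17711, F_23 = 28657.
Sum = 514229 * 832040 - 17711 * 28657 = 427351553033.

427351553033


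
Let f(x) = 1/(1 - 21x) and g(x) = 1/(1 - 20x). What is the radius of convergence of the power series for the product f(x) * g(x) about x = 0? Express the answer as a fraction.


The radius of 1/(1 - 21x) is 1/21 (nearest singularity at x = 1/21), and the radius of 1/(1 - 20x) is 1/20.
The product f(x)*g(x) = 1/((1 - 21x)(1 - 20x)) has singularities at both 1/21 and 1/20, so its radius of convergence is the distance to the nearest one:
min(1/21, 1/20) = 1/21.

1/21


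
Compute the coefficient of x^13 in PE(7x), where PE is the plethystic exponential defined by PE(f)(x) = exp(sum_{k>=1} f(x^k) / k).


With f(x) = 7x, the exponent is sum_{k>=1} 7 x^k / k = 7 * (-ln(1 - x)). Exponentiating:
PE(7x) = exp(-7 ln(1 - x)) = 1/(1 - x)^7.
By the negative binomial expansion, [x^n] 1/(1 - x)^7 = C(n + 6, 6).
For n = 13: C(19, 6) = 27132.

27132


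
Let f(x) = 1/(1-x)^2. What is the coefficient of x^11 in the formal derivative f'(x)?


Differentiate: d/dx [ 1/(1-x)^r ] = r / (1-x)^(r+1).
Here r = 2, so f'(x) = 2 / (1-x)^3.
The expansion of 1/(1-x)^(r+1) has coefficient of x^n equal to C(n+r, r).
So the coefficient of x^11 in f'(x) is
2 * C(13, 2) = 2 * 78 = 156

156


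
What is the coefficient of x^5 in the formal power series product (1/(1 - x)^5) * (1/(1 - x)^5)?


Combine the factors: (1/(1 - x)^5) * (1/(1 - x)^5) = 1/(1 - x)^10.
Then use 1/(1 - x)^r = sum_{k>=0} C(k + r - 1, r - 1) x^k with r = 10 and k = 5:
C(14, 9) = 2002.

2002


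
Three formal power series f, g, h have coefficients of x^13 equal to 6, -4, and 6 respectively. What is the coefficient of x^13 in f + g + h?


Series addition is componentwise:
6 + -4 + 6
= 8

8


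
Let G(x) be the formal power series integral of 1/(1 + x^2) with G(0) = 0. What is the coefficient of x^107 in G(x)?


1/(1 + x^2) = sum_{j>=0} (-1)^j x^(2j). Integrating termwise with G(0) = 0:
G(x) = sum_{j>=0} (-1)^j x^(2j+1) / (2j+1) = arctan(x).
Only odd powers are nonzero. For x^107 write 107 = 2*53 + 1, giving
(-1)^53 / 107 = -1/107 = -1/107.

-1/107


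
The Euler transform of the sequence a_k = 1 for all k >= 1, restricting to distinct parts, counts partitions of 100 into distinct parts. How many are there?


Partitions of 100 into distinct parts can be computed via generating function.
Product (1+x)(1+x^2)(1+x^3)...
The coefficient of x^100 = 444793

444793


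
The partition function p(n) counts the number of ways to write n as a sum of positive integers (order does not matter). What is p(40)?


Using the generating function prod_{k>=1} 1/(1-x^k), we compute p(40).
By dynamic programming over parts 1 through 40:
p(40) = 37338

37338


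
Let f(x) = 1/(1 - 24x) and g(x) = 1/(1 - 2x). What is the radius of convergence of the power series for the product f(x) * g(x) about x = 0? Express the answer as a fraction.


The radius of 1/(1 - 24x) is 1/24 (nearest singularity at x = 1/24), and the radius of 1/(1 - 2x) is 1/2.
The product f(x)*g(x) = 1/((1 - 24x)(1 - 2x)) has singularities at both 1/24 and 1/2, so its radius of convergence is the distance to the nearest one:
min(1/24, 1/2) = 1/24.

1/24


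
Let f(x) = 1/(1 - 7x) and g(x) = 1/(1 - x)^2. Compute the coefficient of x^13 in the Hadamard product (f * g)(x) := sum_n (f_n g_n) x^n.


f has coefficients f_k = 7^k. For g = 1/(1 - x)^2 the coefficient is g_k = C(k + 1, 1) = k + 1. The Hadamard coefficient is (f * g)_k = 7^k * (k + 1).
For k = 13: 7^13 * 14 = 96889010407 * 14 = 1356446145698.

1356446145698


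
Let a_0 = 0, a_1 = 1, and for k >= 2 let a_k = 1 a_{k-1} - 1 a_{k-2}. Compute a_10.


Iterating the recurrence forward:
a_0 = 0
a_1 = 1
a_2 = 1*1 - 1*0 = 1
a_3 = 1*1 - 1*1 = 0
a_4 = 1*0 - 1*1 = -1
a_5 = 1*-1 - 1*0 = -1
a_6 = 1*-1 - 1*-1 = 0
a_7 = 1*0 - 1*-1 = 1
a_8 = 1*1 - 1*0 = 1
a_9 = 1*1 - 1*1 = 0
a_10 = 1*0 - 1*1 = -1
So a_10 = -1.

-1


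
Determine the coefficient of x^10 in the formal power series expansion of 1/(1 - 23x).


The geometric series identity gives 1/(1 - c x) = sum_{k>=0} c^k x^k, so the coefficient of x^k is c^k.
Here c = 23 and k = 10.
Computing: 23^10 = 41426511213649

41426511213649


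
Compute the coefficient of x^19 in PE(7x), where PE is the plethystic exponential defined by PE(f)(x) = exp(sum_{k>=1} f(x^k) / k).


With f(x) = 7x, the exponent is sum_{k>=1} 7 x^k / k = 7 * (-ln(1 - x)). Exponentiating:
PE(7x) = exp(-7 ln(1 - x)) = 1/(1 - x)^7.
By the negative binomial expansion, [x^n] 1/(1 - x)^7 = C(n + 6, 6).
For n = 19: C(25, 6) = 177100.

177100


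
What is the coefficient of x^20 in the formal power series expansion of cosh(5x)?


The Maclaurin series is cosh(t) = sum_{m>=0} t^(2m) / (2m)!, so substituting t = 5x, only even powers of x are nonzero, with coefficient of x^(2m) equal to 5^(2m) / (2m)!.
For x^20 the coefficient is 5^20/20! = 95367431640625/2432902008176640000 = 152587890625/3892643213082624.

152587890625/3892643213082624


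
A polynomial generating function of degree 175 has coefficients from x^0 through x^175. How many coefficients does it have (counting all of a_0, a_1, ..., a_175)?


A polynomial of degree 175 takes the form a_0 + a_1 x + ... + a_175 x^175.
The number of coefficients is 175 + 1 = 176.

176


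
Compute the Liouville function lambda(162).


The Liouville function is lambda(k) = (-1)^Omega(k), where Omega(k) counts the prime factors of k with multiplicity.
Factoring: 162 = 2 * 3 * 3 * 3 * 3, so Omega(162) = 5.
lambda(162) = (-1)^5 = -1.

-1


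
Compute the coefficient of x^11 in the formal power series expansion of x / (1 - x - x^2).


Let f(x) = sum_{k>=0} a_k x^k. Multiplying f(x) * (1 - x - x^2) = x and matching coefficients gives a_0 = 0, a_1 = 1, and a_k = a_{k-1} + a_{k-2} for k >= 2. These are the Fibonacci numbers F_k.
Iterating from F_0 = 0, F_1 = 1:
F_0=0, F_1=1, F_2=1, F_3=2, F_4=3, F_5=5, F_6=8, F_7=13, F_8=21, F_9=34, ...
F_11 = 89.

89


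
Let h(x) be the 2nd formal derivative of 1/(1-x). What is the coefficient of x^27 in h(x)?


Differentiating 2 times: d^2/dx^2 [1/(1-x)] = 2!/(1-x)^3.
The expansion 1/(1-x)^3 = sum_{k>=0} C(k+2, 2) x^k, so the coefficient of x^n in 2!/(1-x)^3 is 2! * C(n+2, 2).
For n = 27: 2 * C(29, 2) = 2 * 406 = 812

812


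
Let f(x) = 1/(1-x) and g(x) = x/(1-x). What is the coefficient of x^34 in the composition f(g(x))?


First simplify the composition: f(g(x)) = 1/(1 - x/(1-x)) = (1-x)/((1-x) - x) = (1-x)/(1-2x).
Now extract the coefficient. Write (1-x)/(1-2x) = 1/(1-2x) - x/(1-2x).
The coefficient of x^n in 1/(1-2x) is 2^n, and in x/(1-2x) is 2^(n-1) (for n >= 1).
So the coefficient of x^34 is 2^34 - 2^33 = 17179869184 - 8589934592 = 8589934592.

8589934592


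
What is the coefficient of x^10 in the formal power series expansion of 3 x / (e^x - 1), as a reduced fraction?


The exponential generating function for Bernoulli numbers is
x / (e^x - 1) = sum_{k>=0} B_k x^k / k!.
So the coefficient of x^10 in 3 x / (e^x - 1) is 3 B_10 / 10!.
Computing: B_10 = 5/66, 10! = 3628800, giving
3 * 5/66 / 3628800 = 1/15966720.

1/15966720


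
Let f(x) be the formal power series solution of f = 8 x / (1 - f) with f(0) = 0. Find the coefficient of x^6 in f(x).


Apply Lagrange inversion: f = 8 x * phi(f) with phi(t) = 1/(1 - t), so
[x^n] f = 8^n * (1/n) [t^(n-1)] phi(t)^n = 8^n * (1/n) [t^(n-1)] (1 - t)^(-n) = 8^n * (1/n) C(2n - 2, n - 1) = 8^n * C_{n-1}.
For n = 6: C_5 = C(10, 5) / 6 = 252/6 = 42.
With the 8^6 = 262144 factor, the coefficient is 262144 * 42 = 11010048.

11010048


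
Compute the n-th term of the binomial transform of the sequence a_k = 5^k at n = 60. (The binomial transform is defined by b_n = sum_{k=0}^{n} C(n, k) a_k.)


With a_k = 5^k, b_n = sum_{k=0}^{n} C(n, k) 5^k = (1 + 5)^n by the binomial theorem.
For n = 60: (1 + 5)^60 = 6^60 = 48873677980689257489322752273774603865660850176.

48873677980689257489322752273774603865660850176


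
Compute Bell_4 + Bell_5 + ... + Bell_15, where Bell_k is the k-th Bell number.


Recall Bell_k counts set partitions of a k-set (with Bell_0 = 1 by convention).
Bell_4 through Bell_15: 15, 52, 203, 877, 4140, 21147, 115975, 678570, 4213597, 27644437, 190899322, 1382958545
Sum = 15 + 52 + 203 + 877 + 4140 + 21147 + 115975 + 678570 + 4213597 + 27644437 + 190899322 + 1382958545 = 1606536880.

1606536880


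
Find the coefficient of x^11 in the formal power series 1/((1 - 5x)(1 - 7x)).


By partial fractions or Cauchy convolution:
The coefficient equals sum_{k=0}^{11} 5^k * 7^(11-k).
= 6798573288

6798573288


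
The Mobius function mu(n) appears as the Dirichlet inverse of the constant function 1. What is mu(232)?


232 has a squared prime factor, so mu(232) = 0.
Factorization reveals a repeated prime.

0


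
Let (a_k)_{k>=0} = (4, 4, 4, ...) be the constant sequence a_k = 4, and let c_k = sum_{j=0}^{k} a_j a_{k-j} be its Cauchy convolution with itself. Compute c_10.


Since a_j = 4 for all j >= 0, the convolution sum becomes
c_k = sum_{j=0}^{k} 4 * 4 = 16 * (k + 1).
Equivalently, the generating function of (a_k) is 4/(1 - x) and its square is 16/(1 - x)^2 = sum_{k>=0} 16(k + 1) x^k.
For k = 10: 16 * 11 = 176.

176


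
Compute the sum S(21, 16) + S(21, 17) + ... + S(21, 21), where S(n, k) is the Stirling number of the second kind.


By definition, S(n, k) counts partitions of an n-set into exactly k nonempty blocks.
Computing row n = 21 for k = 16..21:
S(21, k): 809944464, 34952799, 1023435, 19285, 210, 1
Sum = 845940194.

845940194


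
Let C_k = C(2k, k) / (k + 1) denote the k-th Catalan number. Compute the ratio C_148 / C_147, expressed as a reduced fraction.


Using C_k = (2k)! / (k! (k+1)!), the ratio C_{k+1}/C_k simplifies to
C_{k+1}/C_k = [(2k+2)! / ((k+1)! (k+2)!)] * [k! (k+1)! / (2k)!]
 = (2k+2)(2k+1) / ((k+1)(k+2)) = 2(2k+1) / (k+2).
For k = 147: 2(2*147 + 1) / (147 + 2) = 590/149 = 590/149.

590/149


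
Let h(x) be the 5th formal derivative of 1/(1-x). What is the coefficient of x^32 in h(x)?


Differentiating 5 times: d^5/dx^5 [1/(1-x)] = 5!/(1-x)^6.
The expansion 1/(1-x)^6 = sum_{k>=0} C(k+5, 5) x^k, so the coefficient of x^n in 5!/(1-x)^6 is 5! * C(n+5, 5).
For n = 32: 120 * C(37, 5) = 120 * 435897 = 52307640

52307640


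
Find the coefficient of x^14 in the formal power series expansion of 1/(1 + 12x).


Write 1/(1 + c x) = 1/(1 - (-c) x) and apply the geometric-series identity
1/(1 - y) = sum_{k>=0} y^k to get 1/(1 + c x) = sum_{k>=0} (-c)^k x^k.
So the coefficient of x^k is (-c)^k = (-1)^k * c^k.
Here c = 12 and k = 14:
(-12)^14 = 1 * 1283918464548864 = 1283918464548864

1283918464548864


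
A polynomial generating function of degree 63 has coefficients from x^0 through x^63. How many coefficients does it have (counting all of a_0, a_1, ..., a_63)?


A polynomial of degree 63 takes the form a_0 + a_1 x + ... + a_63 x^63.
The number of coefficients is 63 + 1 = 64.

64


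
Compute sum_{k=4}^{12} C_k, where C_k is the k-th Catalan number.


C_4 through C_12: 14, 42, 132, 429, 1430, 4862, 16796, 58786, 208012
Sum = 14 + 42 + 132 + 429 + 1430 + 4862 + 16796 + 58786 + 208012
= 290503

290503


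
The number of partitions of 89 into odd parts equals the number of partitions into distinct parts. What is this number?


Computing partitions of 89 into odd parts (1, 3, 5, ...):
Using the generating function prod_{k>=0} 1/(1-x^(2k+1)),
the count is 173682

173682


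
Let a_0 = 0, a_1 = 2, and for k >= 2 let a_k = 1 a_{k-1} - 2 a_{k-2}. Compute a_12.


Iterating the recurrence forward:
a_0 = 0
a_1 = 2
a_2 = 1*2 - 2*0 = 2
a_3 = 1*2 - 2*2 = -2
a_4 = 1*-2 - 2*2 = -6
a_5 = 1*-6 - 2*-2 = -2
a_6 = 1*-2 - 2*-6 = 10
a_7 = 1*10 - 2*-2 = 14
a_8 = 1*14 - 2*10 = -6
a_9 = 1*-6 - 2*14 = -34
a_10 = 1*-34 - 2*-6 = -22
a_11 = 1*-22 - 2*-34 = 46
a_12 = 1*46 - 2*-22 = 90
So a_12 = 90.

90


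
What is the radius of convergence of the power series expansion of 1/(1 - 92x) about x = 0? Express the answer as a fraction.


Expanding 1/(1 - 92x) = sum_{k>=0} 92^k x^k, the series converges when |92x| < 1, i.e., |x| < 1/92.
So the radius of convergence is 1/92 = 1/92.

1/92


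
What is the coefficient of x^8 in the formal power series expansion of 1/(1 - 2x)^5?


The general identity 1/(1 - c x)^r = sum_{k>=0} c^k C(k + r - 1, r - 1) x^k follows by substituting y = c x into 1/(1 - y)^r = sum_{k>=0} C(k + r - 1, r - 1) y^k.
For c = 2, r = 5, k = 8:
2^8 * C(12, 4) = 256 * 495 = 126720.

126720


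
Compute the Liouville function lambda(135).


The Liouville function is lambda(k) = (-1)^Omega(k), where Omega(k) counts the prime factors of k with multiplicity.
Factoring: 135 = 3 * 3 * 3 * 5, so Omega(135) = 4.
lambda(135) = (-1)^4 = 1.

1


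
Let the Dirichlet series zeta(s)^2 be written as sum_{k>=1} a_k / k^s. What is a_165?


The Dirichlet convolution of the constant function 1 with itself gives (1 * 1)(k) = sum_{d | k} 1 = d(k), the number of positive divisors of k.
Since zeta(s) = sum_{k>=1} 1/k^s, we have zeta(s)^2 = sum_{k>=1} d(k)/k^s, so a_k = d(k).
For k = 165: the divisors are 1, 3, 5, 11, 15, 33, 55, 165.
Count = 8.

8


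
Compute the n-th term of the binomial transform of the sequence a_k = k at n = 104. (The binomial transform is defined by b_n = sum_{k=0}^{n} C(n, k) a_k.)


With a_k = k, b_n = sum_{k=0}^{n} C(n, k) k. Using k * C(n, k) = n * C(n-1, k-1) gives b_n = n * sum_{k>=1} C(n-1, k-1) = n * 2^(n-1).
For n = 104: 104 * 2^103 = 104 * 10141204801825835211973625643008 = 1054685299389886862045257066872832.

1054685299389886862045257066872832


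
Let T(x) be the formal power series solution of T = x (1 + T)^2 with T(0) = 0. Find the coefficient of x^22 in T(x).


Apply the Lagrange inversion formula: if T = x * phi(T) with phi(t) = (1 + t)^2, then [x^n] T = (1/n) [t^(n-1)] phi(t)^n = (1/n) [t^(n-1)] (1 + t)^(2n) = (1/n) C(2n, n-1).
Using the identity C(2n, n-1) = C(2n, n) * n / (n+1), the unscaled factor equals C(2n, n) / (n+1) = C_n, the n-th Catalan number.
For n = 22: C_22 = C(44, 22) / 23 = 2104098963720/23 = 91482563640 = 91482563640.

91482563640


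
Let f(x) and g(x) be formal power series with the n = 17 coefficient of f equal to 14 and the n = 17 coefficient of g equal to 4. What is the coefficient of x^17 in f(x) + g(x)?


Addition of formal power series is termwise.
The coefficient of x^17 in f + g = 14 + 4
= 18

18


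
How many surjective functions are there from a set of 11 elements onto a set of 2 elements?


By inclusion-exclusion on which target elements are missed, the number of surjections from an n-set onto a k-set is
surj(n, k) = sum_{j=0}^{k} (-1)^j C(k, j) (k - j)^n.
Equivalently surj(n, k) = k! * S(n, k), where S(n, k) is the Stirling number of the second kind.
For n = 11, k = 2:
S(11, 2) = 1023, so
surj = 2! * 1023 = 2 * 1023 = 2046.

2046


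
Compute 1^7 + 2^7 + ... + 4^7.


This power sum has a closed form given by Faulhaber's formula
sum_{k=1}^{m} k^p = (1 / (p + 1)) * sum_{j=0}^{p} C(p + 1, j) B_j m^(p + 1 - j),
but for small m direct computation is fastest:
1 + 128 + 2187 + 16384 = 18700.

18700


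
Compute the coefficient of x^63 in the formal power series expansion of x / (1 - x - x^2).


Let f(x) = sum_{k>=0} a_k x^k. Multiplying f(x) * (1 - x - x^2) = x and matching coefficients gives a_0 = 0, a_1 = 1, and a_k = a_{k-1} + a_{k-2} for k >= 2. These are the Fibonacci numbers F_k.
Iterating from F_0 = 0, F_1 = 1:
F_0=0, F_1=1, F_2=1, F_3=2, F_4=3, F_5=5, F_6=8, F_7=13, F_8=21, F_9=34, ...
F_63 = 6557470319842.

6557470319842


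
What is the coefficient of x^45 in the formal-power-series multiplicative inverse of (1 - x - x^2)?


Let the inverse be f(x) = sum_{k>=0} a_k x^k. From f(x) * (1 - x - x^2) = 1 and matching coefficients:
 x^0: a_0 = 1.
 x^1: a_1 - a_0 = 0, so a_1 = 1.
 x^k (k >= 2): a_k - a_{k-1} - a_{k-2} = 0, i.e. a_k = a_{k-1} + a_{k-2}.
This is the Fibonacci-type recurrence shifted so that a_0 = a_1 = 1.
Iterating: a_0=1, a_1=1, a_2=2, a_3=3, a_4=5, a_5=8, a_6=13, a_7=21, a_8=34, a_9=55, ...
a_45 = 1836311903.

1836311903


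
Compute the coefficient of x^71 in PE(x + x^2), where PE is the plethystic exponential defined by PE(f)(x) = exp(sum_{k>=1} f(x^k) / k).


With f(x) = x + x^2, the exponent is sum_{k>=1} (x^k + x^(2k)) / k = -ln(1 - x) - ln(1 - x^2). Exponentiating:
PE(x + x^2) = 1 / ((1 - x)(1 - x^2)).
This is the generating function for partitions of n into parts of size 1 or 2. The number of 2's can be any j in 0..35, and the rest are 1's, so
[x^71] = floor(71/2) + 1 = 36.

36


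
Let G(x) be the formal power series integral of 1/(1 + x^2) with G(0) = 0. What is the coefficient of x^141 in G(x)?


1/(1 + x^2) = sum_{j>=0} (-1)^j x^(2j). Integrating termwise with G(0) = 0:
G(x) = sum_{j>=0} (-1)^j x^(2j+1) / (2j+1) = arctan(x).
Only odd powers are nonzero. For x^141 write 141 = 2*70 + 1, giving
(-1)^70 / 141 = 1/141 = 1/141.

1/141


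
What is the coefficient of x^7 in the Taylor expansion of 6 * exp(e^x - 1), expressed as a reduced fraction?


exp(e^x - 1) = sum_{k>=0} Bell_k x^k / k!, where Bell_k is the k-th Bell number.
So the coefficient of x^7 is 6 * Bell_7 / 7!.
Computing: Bell_7 = 877 and 7! = 5040, giving
6 * 877/5040 = 877/840.

877/840


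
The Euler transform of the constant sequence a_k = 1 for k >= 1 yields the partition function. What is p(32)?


The Euler transform converts the sequence a_k = 1 into the number of integer partitions.
Using the recurrence or dynamic programming:
p(32) = 8349

8349


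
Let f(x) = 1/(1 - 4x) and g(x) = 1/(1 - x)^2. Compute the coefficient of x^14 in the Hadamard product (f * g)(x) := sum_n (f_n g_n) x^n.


f has coefficients f_k = 4^k. For g = 1/(1 - x)^2 the coefficient is g_k = C(k + 1, 1) = k + 1. The Hadamard coefficient is (f * g)_k = 4^k * (k + 1).
For k = 14: 4^14 * 15 = 268435456 * 15 = 4026531840.

4026531840


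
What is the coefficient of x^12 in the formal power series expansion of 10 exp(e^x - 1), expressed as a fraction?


exp(e^x - 1) is the exponential generating function for the Bell numbers Bell_k: exp(e^x - 1) = sum_{k>=0} Bell_k x^k / k!.
So the coefficient of x^12 in 10 exp(e^x - 1) is 10 Bell_12 / 12!.
Computing: Bell_12 = 4213597 and 12! = 479001600, giving
10 * 4213597/479001600 = 4213597/47900160.

4213597/47900160


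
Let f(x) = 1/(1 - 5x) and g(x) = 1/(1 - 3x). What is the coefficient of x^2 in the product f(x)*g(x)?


The coefficient of x^n in f*g is the Cauchy product: sum_{k=0}^{n} a^k * b^(n-k).
With a=5, b=3, n=2:
sum_{k=0}^{2} 5^k * 3^(2-k)
= 49

49


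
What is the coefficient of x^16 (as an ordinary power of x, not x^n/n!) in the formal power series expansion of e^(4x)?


The exponential series is e^y = sum_{k>=0} y^k / k!. Substituting y = 4x gives
e^(4x) = sum_{k>=0} 4^k x^k / k!.
So the coefficient of x^n is a^n/n! with a = 4, n = 16:
4^16 / 16! = 4294967296/20922789888000 = 131072/638512875

131072/638512875


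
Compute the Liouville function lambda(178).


The Liouville function is lambda(k) = (-1)^Omega(k), where Omega(k) counts the prime factors of k with multiplicity.
Factoring: 178 = 2 * 89, so Omega(178) = 2.
lambda(178) = (-1)^2 = 1.

1


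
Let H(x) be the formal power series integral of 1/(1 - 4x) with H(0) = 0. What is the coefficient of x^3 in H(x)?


1/(1 - 4x) = sum_{k>=0} 4^k x^k. Integrating termwise with H(0) = 0:
H(x) = sum_{k>=0} 4^k x^(k+1) / (k+1) = sum_{m>=1} 4^(m-1) x^m / m.
For m = 3: 4^2/3 = 16/3 = 16/3.

16/3


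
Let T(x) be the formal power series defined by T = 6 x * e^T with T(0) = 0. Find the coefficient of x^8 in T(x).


Apply the Lagrange inversion formula: if T = 6 x * phi(T) with phi(t) = e^t, then
[x^n] T = 6^n * (1/n) [t^(n-1)] phi(t)^n = 6^n * (1/n) [t^(n-1)] e^(n t) = 6^n * (1/n) * n^(n-1) / (n-1)! = 6^n * n^(n-1) / n!.
When c = 1 this is the Cayley count of rooted labeled trees on n vertices, divided by n!.
For n = 8: 6^8 * 8^7 / 8! = 1679616 * 2097152/40320 = 3057647616/35.

3057647616/35


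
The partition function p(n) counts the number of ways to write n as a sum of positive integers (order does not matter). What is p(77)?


Using the generating function prod_{k>=1} 1/(1-x^k), we compute p(77).
By dynamic programming over parts 1 through 77:
p(77) = 10619863

10619863


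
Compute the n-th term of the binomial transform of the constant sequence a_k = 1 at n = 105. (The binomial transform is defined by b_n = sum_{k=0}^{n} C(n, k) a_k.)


With a_k = 1 for all k, b_n = sum_{k=0}^{n} C(n, k) = 2^n by the binomial theorem.
For n = 105: 2^105 = 40564819207303340847894502572032.

40564819207303340847894502572032


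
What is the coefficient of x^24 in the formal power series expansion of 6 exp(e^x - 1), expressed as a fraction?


exp(e^x - 1) is the exponential generating function for the Bell numbers Bell_k: exp(e^x - 1) = sum_{k>=0} Bell_k x^k / k!.
So the coefficient of x^24 in 6 exp(e^x - 1) is 6 Bell_24 / 24!.
Computing: Bell_24 = 445958869294805289 and 24! = 620448401733239439360000, giving
6 * 445958869294805289/620448401733239439360000 = 148652956431601763/34469355651846635520000.

148652956431601763/34469355651846635520000


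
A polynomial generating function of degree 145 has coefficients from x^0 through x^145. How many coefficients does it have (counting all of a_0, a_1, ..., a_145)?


A polynomial of degree 145 takes the form a_0 + a_1 x + ... + a_145 x^145.
The number of coefficients is 145 + 1 = 146.

146


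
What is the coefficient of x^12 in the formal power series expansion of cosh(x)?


The Maclaurin series is cosh(t) = sum_{m>=0} t^(2m) / (2m)!, so substituting t = x, only even powers of x are nonzero, with coefficient of x^(2m) equal to 1 / (2m)!.
For x^12 the coefficient is 1/12! = 1/479001600 = 1/479001600.

1/479001600


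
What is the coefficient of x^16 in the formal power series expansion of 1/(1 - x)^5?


The negative binomial / multiset identity is
1/(1 - x)^r = sum_{k>=0} C(k + r - 1, r - 1) x^k.
Here r = 5 and k = 16, so the coefficient is
C(16 + 4, 4) = C(20, 4)
= 4845

4845


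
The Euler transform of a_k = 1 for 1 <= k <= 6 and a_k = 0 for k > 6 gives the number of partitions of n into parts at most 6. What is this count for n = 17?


Partitions of 17 into parts at most 6:
Using generating function (1-x)^(-1)(1-x^2)^(-1)...(1-x^6)^(-1),
the coefficient of x^17 = 163

163


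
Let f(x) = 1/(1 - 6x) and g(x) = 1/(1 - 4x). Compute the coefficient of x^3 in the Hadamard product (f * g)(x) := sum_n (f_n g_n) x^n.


f has coefficients f_k = 6^k and g has coefficients g_k = 4^k, so the Hadamard product has coefficient (f*g)_k = 6^k * 4^k = 24^k.
For k = 3: 24^3 = 13824.

13824


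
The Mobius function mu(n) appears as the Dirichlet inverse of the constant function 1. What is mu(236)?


236 has a squared prime factor, so mu(236) = 0.
Factorization reveals a repeated prime.

0


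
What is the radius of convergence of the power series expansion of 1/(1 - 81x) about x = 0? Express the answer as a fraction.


Expanding 1/(1 - 81x) = sum_{k>=0} 81^k x^k, the series converges when |81x| < 1, i.e., |x| < 1/81.
So the radius of convergence is 1/81 = 1/81.

1/81


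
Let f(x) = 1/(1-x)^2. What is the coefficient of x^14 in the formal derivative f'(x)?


Differentiate: d/dx [ 1/(1-x)^r ] = r / (1-x)^(r+1).
Here r = 2, so f'(x) = 2 / (1-x)^3.
The expansion of 1/(1-x)^(r+1) has coefficient of x^n equal to C(n+r, r).
So the coefficient of x^14 in f'(x) is
2 * C(16, 2) = 2 * 120 = 240

240


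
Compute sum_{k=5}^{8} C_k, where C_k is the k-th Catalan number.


C_5 through C_8: 42, 132, 429, 1430
Sum = 42 + 132 + 429 + 1430
= 2033

2033


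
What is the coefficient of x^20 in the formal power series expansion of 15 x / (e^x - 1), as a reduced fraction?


The exponential generating function for Bernoulli numbers is
x / (e^x - 1) = sum_{k>=0} B_k x^k / k!.
So the coefficient of x^20 in 15 x / (e^x - 1) is 15 B_20 / 20!.
Computing: B_20 = -174611/330, 20! = 2432902008176640000, giving
15 * -174611/330 / 2432902008176640000 = -174611/53523844179886080000.

-174611/53523844179886080000


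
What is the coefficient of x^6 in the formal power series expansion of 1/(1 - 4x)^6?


The general identity 1/(1 - c x)^r = sum_{k>=0} c^k C(k + r - 1, r - 1) x^k follows by substituting y = c x into 1/(1 - y)^r = sum_{k>=0} C(k + r - 1, r - 1) y^k.
For c = 4, r = 6, k = 6:
4^6 * C(11, 5) = 4096 * 462 = 1892352.

1892352


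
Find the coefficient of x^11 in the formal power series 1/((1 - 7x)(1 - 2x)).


By partial fractions or Cauchy convolution:
The coefficient equals sum_{k=0}^{11} 7^k * 2^(11-k).
= 2768256621

2768256621


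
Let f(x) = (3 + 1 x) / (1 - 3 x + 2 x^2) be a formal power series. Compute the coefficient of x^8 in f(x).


Write f(x) = sum_{k>=0} a_k x^k. Multiplying both sides by 1 - 3 x + 2 x^2 gives
(1 - 3 x + 2 x^2) sum_{k>=0} a_k x^k = 3 + 1 x.
Matching coefficients:
 x^0: a_0 = 3
 x^1: a_1 - 3 a_0 = 1  =>  a_1 = 3*3 + 1 = 10
 x^k (k >= 2): a_k = 3 a_{k-1} - 2 a_{k-2}.
Iterating: a_2 = 24, a_3 = 52, a_4 = 108, a_5 = 220, a_6 = 444, a_7 = 892, a_8 = 1788.
So the coefficient of x^8 is 1788.

1788


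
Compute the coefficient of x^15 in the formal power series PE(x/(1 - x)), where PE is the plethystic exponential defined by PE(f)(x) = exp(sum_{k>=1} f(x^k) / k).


For f(x) = x/(1 - x) we have
sum_{k>=1} f(x^k) / k = sum_{k>=1} (1/k) * x^k / (1 - x^k) = sum_{k, m >= 1} x^(k m) / k,
which after exponentiating simplifies to
PE(x/(1 - x)) = prod_{k>=1} 1 / (1 - x^k).
This is the generating function for the partition function p(n), so the coefficient of x^15 is p(15).
Computing p(15) by dynamic programming over parts 1, 2, ..., 15: p(15) = 176.

176


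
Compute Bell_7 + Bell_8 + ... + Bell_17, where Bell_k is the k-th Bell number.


Recall Bell_k counts set partitions of a k-set (with Bell_0 = 1 by convention).
Bell_7 through Bell_17: 877, 4140, 21147, 115975, 678570, 4213597, 27644437, 190899322, 1382958545, 10480142147, 82864869804
Sum = 877 + 4140 + 21147 + 115975 + 678570 + 4213597 + 27644437 + 190899322 + 1382958545 + 10480142147 + 82864869804 = 94951548561.

94951548561


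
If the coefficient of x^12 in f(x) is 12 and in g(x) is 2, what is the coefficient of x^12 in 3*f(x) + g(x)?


Scalar multiplication scales coefficients: 3 * 12 = 36.
Then add the g coefficient: 36 + 2
= 38

38


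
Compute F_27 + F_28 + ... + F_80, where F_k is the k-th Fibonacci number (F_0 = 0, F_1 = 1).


Use the identity sum_{k=0}^{N} F_k = F_{N+2} - 1 (which follows from F_{k+2} - F_{k+1} = F_k). Then
sum_{k=27}^{80} F_k = (F_{82} - 1) - (F_{28} - 1) = F_{82} - F_{28}.
Computing: F_{82} = 61305790721611591, F_{28} = 317811, so
Sum = 61305790721611591 - 317811 = 61305790721293780.

61305790721293780


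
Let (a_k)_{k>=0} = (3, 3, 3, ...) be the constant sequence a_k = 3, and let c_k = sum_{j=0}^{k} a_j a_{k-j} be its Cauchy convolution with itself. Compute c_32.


Since a_j = 3 for all j >= 0, the convolution sum becomes
c_k = sum_{j=0}^{k} 3 * 3 = 9 * (k + 1).
Equivalently, the generating function of (a_k) is 3/(1 - x) and its square is 9/(1 - x)^2 = sum_{k>=0} 9(k + 1) x^k.
For k = 32: 9 * 33 = 297.

297


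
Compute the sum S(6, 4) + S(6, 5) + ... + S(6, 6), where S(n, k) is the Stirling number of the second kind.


By definition, S(n, k) counts partitions of an n-set into exactly k nonempty blocks.
Computing row n = 6 for k = 4..6:
S(6, k): 65, 15, 1
Sum = 81.

81


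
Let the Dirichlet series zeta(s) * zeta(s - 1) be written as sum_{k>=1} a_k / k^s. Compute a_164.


Convolution gives a_k = sum_{d | k} d * 1 = sum_{d | k} d = sigma(k), the sum of positive divisors of k.
For k = 164, the divisors are 1, 2, 4, 41, 82, 164, so
sigma(164) = 1 + 2 + 4 + 41 + 82 + 164 = 294.

294


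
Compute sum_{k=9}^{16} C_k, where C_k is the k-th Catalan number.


C_9 through C_16: 4862, 16796, 58786, 208012, 742900, 2674440, 9694845, 35357670
Sum = 4862 + 16796 + 58786 + 208012 + 742900 + 2674440 + 9694845 + 35357670
= 48758311

48758311


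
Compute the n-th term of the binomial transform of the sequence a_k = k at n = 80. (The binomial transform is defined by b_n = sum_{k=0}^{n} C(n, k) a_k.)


With a_k = k, b_n = sum_{k=0}^{n} C(n, k) k. Using k * C(n, k) = n * C(n-1, k-1) gives b_n = n * sum_{k>=1} C(n-1, k-1) = n * 2^(n-1).
For n = 80: 80 * 2^79 = 80 * 604462909807314587353088 = 48357032784585166988247040.

48357032784585166988247040


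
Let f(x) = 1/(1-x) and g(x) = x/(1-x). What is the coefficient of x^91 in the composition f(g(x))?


First simplify the composition: f(g(x)) = 1/(1 - x/(1-x)) = (1-x)/((1-x) - x) = (1-x)/(1-2x).
Now extract the coefficient. Write (1-x)/(1-2x) = 1/(1-2x) - x/(1-2x).
The coefficient of x^n in 1/(1-2x) is 2^n, and in x/(1-2x) is 2^(n-1) (for n >= 1).
So the coefficient of x^91 is 2^91 - 2^90 = 2475880078570760549798248448 - 1237940039285380274899124224 = 1237940039285380274899124224.

1237940039285380274899124224


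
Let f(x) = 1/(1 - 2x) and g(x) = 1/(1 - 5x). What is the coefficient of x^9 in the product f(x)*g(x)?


The coefficient of x^n in f*g is the Cauchy product: sum_{k=0}^{n} a^k * b^(n-k).
With a=2, b=5, n=9:
sum_{k=0}^{9} 2^k * 5^(9-k)
= 3254867

3254867


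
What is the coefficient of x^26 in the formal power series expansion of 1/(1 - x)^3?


The negative binomial / multiset identity is
1/(1 - x)^r = sum_{k>=0} C(k + r - 1, r - 1) x^k.
Here r = 3 and k = 26, so the coefficient is
C(26 + 2, 2) = C(28, 2)
= 378

378


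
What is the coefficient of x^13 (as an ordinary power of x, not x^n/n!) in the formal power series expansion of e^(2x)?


The exponential series is e^y = sum_{k>=0} y^k / k!. Substituting y = 2x gives
e^(2x) = sum_{k>=0} 2^k x^k / k!.
So the coefficient of x^n is a^n/n! with a = 2, n = 13:
2^13 / 13! = 8192/6227020800 = 8/6081075

8/6081075


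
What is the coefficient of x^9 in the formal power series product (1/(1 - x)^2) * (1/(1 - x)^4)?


Combine the factors: (1/(1 - x)^2) * (1/(1 - x)^4) = 1/(1 - x)^6.
Then use 1/(1 - x)^r = sum_{k>=0} C(k + r - 1, r - 1) x^k with r = 6 and k = 9:
C(14, 5) = 2002.

2002


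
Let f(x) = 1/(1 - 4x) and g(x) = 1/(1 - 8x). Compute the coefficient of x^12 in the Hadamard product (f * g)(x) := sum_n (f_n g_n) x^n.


f has coefficients f_k = 4^k and g has coefficients g_k = 8^k, so the Hadamard product has coefficient (f*g)_k = 4^k * 8^k = 32^k.
For k = 12: 32^12 = 1152921504606846976.

1152921504606846976


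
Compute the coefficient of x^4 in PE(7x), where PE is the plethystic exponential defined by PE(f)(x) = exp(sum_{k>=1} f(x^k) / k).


With f(x) = 7x, the exponent is sum_{k>=1} 7 x^k / k = 7 * (-ln(1 - x)). Exponentiating:
PE(7x) = exp(-7 ln(1 - x)) = 1/(1 - x)^7.
By the negative binomial expansion, [x^n] 1/(1 - x)^7 = C(n + 6, 6).
For n = 4: C(10, 6) = 210.

210


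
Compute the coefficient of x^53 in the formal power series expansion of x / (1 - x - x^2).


Let f(x) = sum_{k>=0} a_k x^k. Multiplying f(x) * (1 - x - x^2) = x and matching coefficients gives a_0 = 0, a_1 = 1, and a_k = a_{k-1} + a_{k-2} for k >= 2. These are the Fibonacci numbers F_k.
Iterating from F_0 = 0, F_1 = 1:
F_0=0, F_1=1, F_2=1, F_3=2, F_4=3, F_5=5, F_6=8, F_7=13, F_8=21, F_9=34, ...
F_53 = 53316291173.

53316291173


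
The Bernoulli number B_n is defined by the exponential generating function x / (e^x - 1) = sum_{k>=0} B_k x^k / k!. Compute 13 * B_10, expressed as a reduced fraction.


Bernoulli numbers can also be computed recursively via B_0 = 1 and sum_{j=0}^{m} C(m+1, j) B_j = 0 for m >= 1. Odd-index Bernoulli numbers vanish for k >= 3.
Computing B_10 = 5/66, so 13 * B_10 = 13 * 5/66 = 65/66.

65/66


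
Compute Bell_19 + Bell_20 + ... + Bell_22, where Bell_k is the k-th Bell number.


Recall Bell_k counts set partitions of a k-set (with Bell_0 = 1 by convention).
Bell_19 through Bell_22: 5832742205057, 51724158235372, 474869816156751, 4506715738447323
Sum = 5832742205057 + 51724158235372 + 474869816156751 + 4506715738447323 = 5039142455044503.

5039142455044503


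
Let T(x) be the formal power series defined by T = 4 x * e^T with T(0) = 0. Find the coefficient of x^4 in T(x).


Apply the Lagrange inversion formula: if T = 4 x * phi(T) with phi(t) = e^t, then
[x^n] T = 4^n * (1/n) [t^(n-1)] phi(t)^n = 4^n * (1/n) [t^(n-1)] e^(n t) = 4^n * (1/n) * n^(n-1) / (n-1)! = 4^n * n^(n-1) / n!.
When c = 1 this is the Cayley count of rooted labeled trees on n vertices, divided by n!.
For n = 4: 4^4 * 4^3 / 4! = 256 * 64/24 = 2048/3.

2048/3
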